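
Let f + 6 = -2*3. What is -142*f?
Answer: 1704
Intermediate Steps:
f = -12 (f = -6 - 2*3 = -6 - 6 = -12)
-142*f = -142*(-12) = 1704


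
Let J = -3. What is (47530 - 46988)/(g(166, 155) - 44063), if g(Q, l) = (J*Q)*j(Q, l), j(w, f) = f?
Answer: -542/121253 ≈ -0.0044700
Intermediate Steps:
g(Q, l) = -3*Q*l (g(Q, l) = (-3*Q)*l = -3*Q*l)
(47530 - 46988)/(g(166, 155) - 44063) = (47530 - 46988)/(-3*166*155 - 44063) = 542/(-77190 - 44063) = 542/(-121253) = 542*(-1/121253) = -542/121253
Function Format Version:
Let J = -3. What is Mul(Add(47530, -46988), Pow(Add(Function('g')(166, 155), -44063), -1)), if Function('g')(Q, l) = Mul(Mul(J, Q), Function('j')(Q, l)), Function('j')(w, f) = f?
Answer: Rational(-542, 121253) ≈ -0.0044700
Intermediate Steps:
Function('g')(Q, l) = Mul(-3, Q, l) (Function('g')(Q, l) = Mul(Mul(-3, Q), l) = Mul(-3, Q, l))
Mul(Add(47530, -46988), Pow(Add(Function('g')(166, 155), -44063), -1)) = Mul(Add(47530, -46988), Pow(Add(Mul(-3, 166, 155), -44063), -1)) = Mul(542, Pow(Add(-77190, -44063), -1)) = Mul(542, Pow(-121253, -1)) = Mul(542, Rational(-1, 121253)) = Rational(-542, 121253)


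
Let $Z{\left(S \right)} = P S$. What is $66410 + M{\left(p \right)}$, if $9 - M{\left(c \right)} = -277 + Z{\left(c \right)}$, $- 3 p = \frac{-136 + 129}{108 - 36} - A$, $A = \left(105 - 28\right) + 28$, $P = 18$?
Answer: $\frac{792785}{12} \approx 66065.0$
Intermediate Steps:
$Z{\left(S \right)} = 18 S$
$A = 105$ ($A = 77 + 28 = 105$)
$p = \frac{7567}{216}$ ($p = - \frac{\frac{-136 + 129}{108 - 36} - 105}{3} = - \frac{- \frac{7}{72} - 105}{3} = \left(- \frac{1}{3}\right) \left(- \frac{7567}{72}\right) = \frac{7567}{216} \approx 35.032$)
$M{\left(c \right)} = 286 - 18 c$ ($M{\left(c \right)} = 9 - \left(-277 + 18 c\right) = 286 - 18 c$)
$66410 + M{\left(p \right)} = 66410 + \left(286 - \frac{7567}{12}\right) = 66410 - \frac{4135}{12} = \frac{792785}{12}$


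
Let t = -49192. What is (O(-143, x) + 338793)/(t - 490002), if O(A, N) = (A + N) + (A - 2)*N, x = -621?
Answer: -214037/269597 ≈ -0.79391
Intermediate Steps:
O(A, N) = A + N + N*(-2 + A) (O(A, N) = (A + N) + (-2 + A)*N = (A + N) + N*(-2 + A) = A + N + N*(-2 + A))
(O(-143, x) + 338793)/(t - 490002) = ((-143 - 1*(-621) - 143*(-621)) + 338793)/(-49192 - 490002) = ((-143 + 621 + 88803) + 338793)/(-539194) = (89281 + 338793)*(-1/539194) = 428074*(-1/539194) = -214037/269597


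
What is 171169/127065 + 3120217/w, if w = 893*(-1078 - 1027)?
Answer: -14942575564/47770467945 ≈ -0.31280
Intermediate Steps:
w = -1879765 (w = 893*(-2105) = -1879765)
171169/127065 + 3120217/w = 171169/127065 + 3120217/(-1879765) = 171169*(1/127065) + 3120217*(-1/1879765) = 171169/127065 - 3120217/1879765 = -14942575564/47770467945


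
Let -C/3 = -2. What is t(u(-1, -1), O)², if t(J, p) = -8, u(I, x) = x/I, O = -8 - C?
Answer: 64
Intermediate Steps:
C = 6 (C = -3*(-2) = 6)
O = -14 (O = -8 - 1*6 = -8 - 6 = -14)
t(u(-1, -1), O)² = (-8)² = 64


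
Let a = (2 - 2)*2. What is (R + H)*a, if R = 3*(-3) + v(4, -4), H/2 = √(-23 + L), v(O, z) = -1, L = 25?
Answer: 0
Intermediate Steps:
H = 2*√2 (H = 2*√(-23 + 25) = 2*√2 ≈ 2.8284)
a = 0 (a = 0*2 = 0)
R = -10 (R = 3*(-3) - 1 = -9 - 1 = -10)
(R + H)*a = (-10 + 2*√2)*0 = 0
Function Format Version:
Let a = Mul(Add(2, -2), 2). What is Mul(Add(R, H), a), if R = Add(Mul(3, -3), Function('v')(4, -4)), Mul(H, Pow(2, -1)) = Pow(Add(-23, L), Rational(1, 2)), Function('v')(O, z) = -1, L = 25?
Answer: 0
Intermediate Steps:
H = Mul(2, Pow(2, Rational(1, 2))) (H = Mul(2, Pow(Add(-23, 25), Rational(1, 2))) = Mul(2, Pow(2, Rational(1, 2))) ≈ 2.8284)
a = 0 (a = Mul(0, 2) = 0)
R = -10 (R = Add(Mul(3, -3), -1) = Add(-9, -1) = -10)
Mul(Add(R, H), a) = Mul(Add(-10, Mul(2, Pow(2, Rational(1, 2)))), 0) = 0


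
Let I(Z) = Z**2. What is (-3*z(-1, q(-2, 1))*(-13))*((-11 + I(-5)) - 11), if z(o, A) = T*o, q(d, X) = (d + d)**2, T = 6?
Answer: -702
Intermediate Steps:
q(d, X) = 4*d**2 (q(d, X) = (2*d)**2 = 4*d**2)
z(o, A) = 6*o
(-3*z(-1, q(-2, 1))*(-13))*((-11 + I(-5)) - 11) = (-18*(-1)*(-13))*((-11 + (-5)**2) - 11) = (-3*(-6)*(-13))*((-11 + 25) - 11) = (18*(-13))*(14 - 11) = -234*3 = -702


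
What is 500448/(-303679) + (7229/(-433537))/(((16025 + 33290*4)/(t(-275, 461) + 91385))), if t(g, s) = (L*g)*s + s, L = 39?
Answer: -21715178326547471/19641112686112255 ≈ -1.1056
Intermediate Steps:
t(g, s) = s + 39*g*s (t(g, s) = (39*g)*s + s = 39*g*s + s = s + 39*g*s)
500448/(-303679) + (7229/(-433537))/(((16025 + 33290*4)/(t(-275, 461) + 91385))) = 500448/(-303679) + (7229/(-433537))/(((16025 + 33290*4)/(461*(1 + 39*(-275)) + 91385))) = 500448*(-1/303679) + (7229*(-1/433537))/(((16025 + 133160)/(461*(1 - 10725) + 91385))) = -500448/303679 - 7229/(433537*(149185/(461*(-10724) + 91385))) = -500448/303679 - 7229/(433537*(149185/(-4943764 + 91385))) = -500448/303679 - 7229/(433537*(149185/(-4852379))) = -500448/303679 - 7229/(433537*(149185*(-1/4852379))) = -500448/303679 - 7229/(433537*(-149185/4852379)) = -500448/303679 - 7229/433537*(-4852379/149185) = -500448/303679 + 35077847791/64677217345 = -21715178326547471/19641112686112255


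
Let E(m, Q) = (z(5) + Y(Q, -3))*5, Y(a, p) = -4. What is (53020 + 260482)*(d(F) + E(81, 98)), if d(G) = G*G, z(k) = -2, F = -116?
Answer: 4209077852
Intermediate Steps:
E(m, Q) = -30 (E(m, Q) = (-2 - 4)*5 = -6*5 = -30)
d(G) = G²
(53020 + 260482)*(d(F) + E(81, 98)) = (53020 + 260482)*((-116)² - 30) = 313502*(13456 - 30) = 313502*13426 = 4209077852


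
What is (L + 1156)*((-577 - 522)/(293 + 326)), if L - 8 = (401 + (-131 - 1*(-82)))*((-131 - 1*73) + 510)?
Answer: -119654724/619 ≈ -1.9330e+5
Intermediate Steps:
L = 107720 (L = 8 + (401 + (-131 - 1*(-82)))*((-131 - 1*73) + 510) = 8 + (401 + (-131 + 82))*((-131 - 73) + 510) = 8 + (401 - 49)*(-204 + 510) = 8 + 352*306 = 8 + 107712 = 107720)
(L + 1156)*((-577 - 522)/(293 + 326)) = (107720 + 1156)*((-577 - 522)/(293 + 326)) = 108876*(-1099/619) = -119654724/619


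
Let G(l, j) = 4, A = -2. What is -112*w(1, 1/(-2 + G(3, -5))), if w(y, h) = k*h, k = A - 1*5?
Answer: 392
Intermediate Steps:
k = -7 (k = -2 - 1*5 = -2 - 5 = -7)
w(y, h) = -7*h
-112*w(1, 1/(-2 + G(3, -5))) = -(-784)/(-2 + 4) = -(-784)/2 = -112*(-7/2) = 392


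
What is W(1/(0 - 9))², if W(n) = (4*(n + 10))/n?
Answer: 126736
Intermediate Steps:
W(n) = (40 + 4*n)/n (W(n) = (4*(10 + n))/n = (40 + 4*n)/n)
W(1/(0 - 9))² = (4 + 40/(1/(0 - 9)))² = (4 + 40/(1/(-9)))² = (4 + 40/(-⅑))² = (4 + 40*(-9))² = (4 - 360)² = (-356)² = 126736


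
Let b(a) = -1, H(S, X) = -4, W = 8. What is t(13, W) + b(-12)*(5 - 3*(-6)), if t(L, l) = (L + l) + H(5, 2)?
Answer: -6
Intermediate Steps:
t(L, l) = -4 + L + l (t(L, l) = (L + l) - 4 = -4 + L + l)
t(13, W) + b(-12)*(5 - 3*(-6)) = (-4 + 13 + 8) - (5 - 3*(-6)) = 17 - (5 + 18) = 17 - 1*23 = 17 - 23 = -6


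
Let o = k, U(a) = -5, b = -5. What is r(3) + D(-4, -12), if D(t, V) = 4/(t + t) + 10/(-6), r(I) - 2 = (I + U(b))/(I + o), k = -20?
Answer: -5/102 ≈ -0.049020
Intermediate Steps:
o = -20
r(I) = 2 + (-5 + I)/(-20 + I) (r(I) = 2 + (I - 5)/(I - 20) = 2 + (-5 + I)/(-20 + I))
D(t, V) = -5/3 + 2/t (D(t, V) = 4/((2*t)) + 10*(-⅙) = 4*(1/(2*t)) - 5/3 = 2/t - 5/3 = -5/3 + 2/t)
r(3) + D(-4, -12) = 3*(-15 + 3)/(-20 + 3) + (-5/3 + 2/(-4)) = 3*(-12)/(-17) + (-5/3 + 2*(-¼)) = 3*(-1/17)*(-12) + (-5/3 - ½) = 36/17 - 13/6 = -5/102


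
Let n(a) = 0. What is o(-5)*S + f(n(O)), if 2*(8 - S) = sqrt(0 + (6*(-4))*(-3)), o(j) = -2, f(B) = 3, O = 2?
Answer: -13 + 6*sqrt(2) ≈ -4.5147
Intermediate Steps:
S = 8 - 3*sqrt(2) (S = 8 - sqrt(0 + (6*(-4))*(-3))/2 = 8 - sqrt(0 - 24*(-3))/2 = 8 - sqrt(0 + 72)/2 = 8 - 3*sqrt(2) ≈ 3.7574)
o(-5)*S + f(n(O)) = -2*(8 - 3*sqrt(2)) + 3 = (-16 + 6*sqrt(2)) + 3 = -13 + 6*sqrt(2)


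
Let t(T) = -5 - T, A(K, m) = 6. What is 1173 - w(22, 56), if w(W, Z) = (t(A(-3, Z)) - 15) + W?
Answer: 1177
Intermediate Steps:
w(W, Z) = -26 + W (w(W, Z) = ((-5 - 1*6) - 15) + W = ((-5 - 6) - 15) + W = (-11 - 15) + W = -26 + W)
1173 - w(22, 56) = 1173 - (-26 + 22) = 1173 - 1*(-4) = 1173 + 4 = 1177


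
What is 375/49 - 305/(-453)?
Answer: 184820/22197 ≈ 8.3264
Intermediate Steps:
375/49 - 305/(-453) = 375*(1/49) - 305*(-1/453) = 375/49 + 305/453 = 184820/22197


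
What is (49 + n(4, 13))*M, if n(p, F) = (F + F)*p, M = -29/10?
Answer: -4437/10 ≈ -443.70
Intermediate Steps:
M = -29/10 (M = -29*⅒ = -29/10 ≈ -2.9000)
n(p, F) = 2*F*p (n(p, F) = (2*F)*p = 2*F*p)
(49 + n(4, 13))*M = (49 + 2*13*4)*(-29/10) = (49 + 104)*(-29/10) = 153*(-29/10) = -4437/10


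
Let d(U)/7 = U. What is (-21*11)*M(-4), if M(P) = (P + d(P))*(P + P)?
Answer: -59136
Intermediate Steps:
d(U) = 7*U
M(P) = 16*P**2 (M(P) = (P + 7*P)*(P + P) = (8*P)*(2*P) = 16*P**2)
(-21*11)*M(-4) = (-21*11)*(16*(-4)**2) = -3696*16 = -231*256 = -59136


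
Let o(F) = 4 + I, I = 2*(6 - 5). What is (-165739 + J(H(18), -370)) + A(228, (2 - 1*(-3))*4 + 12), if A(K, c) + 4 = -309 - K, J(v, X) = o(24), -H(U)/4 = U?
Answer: -166274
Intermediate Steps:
I = 2 (I = 2*1 = 2)
H(U) = -4*U
o(F) = 6 (o(F) = 4 + 2 = 6)
J(v, X) = 6
A(K, c) = -313 - K (A(K, c) = -4 + (-309 - K) = -313 - K)
(-165739 + J(H(18), -370)) + A(228, (2 - 1*(-3))*4 + 12) = (-165739 + 6) + (-313 - 1*228) = -165733 + (-313 - 228) = -165733 - 541 = -166274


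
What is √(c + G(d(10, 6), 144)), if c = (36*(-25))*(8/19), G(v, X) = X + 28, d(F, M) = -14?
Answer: 2*I*√18677/19 ≈ 14.386*I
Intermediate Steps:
G(v, X) = 28 + X
c = -7200/19 ≈ -378.95
√(c + G(d(10, 6), 144)) = √(-7200/19 + (28 + 144)) = √(-7200/19 + 172) = √(-3932/19) = 2*I*√18677/19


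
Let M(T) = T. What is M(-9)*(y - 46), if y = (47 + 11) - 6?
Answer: -54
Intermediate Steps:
y = 52 (y = 58 - 6 = 52)
M(-9)*(y - 46) = -9*(52 - 46) = -9*6 = -54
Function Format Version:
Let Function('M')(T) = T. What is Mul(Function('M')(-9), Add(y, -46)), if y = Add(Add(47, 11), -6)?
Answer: -54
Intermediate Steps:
y = 52 (y = Add(58, -6) = 52)
Mul(Function('M')(-9), Add(y, -46)) = Mul(-9, Add(52, -46)) = Mul(-9, 6) = -54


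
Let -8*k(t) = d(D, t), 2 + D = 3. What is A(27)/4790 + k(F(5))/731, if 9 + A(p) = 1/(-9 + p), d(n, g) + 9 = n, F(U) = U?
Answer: -31471/63026820 ≈ -0.00049933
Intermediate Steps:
D = 1 (D = -2 + 3 = 1)
d(n, g) = -9 + n
k(t) = 1 (k(t) = -(-9 + 1)/8 = -⅛*(-8) = 1)
A(p) = -9 + 1/(-9 + p)
A(27)/4790 + k(F(5))/731 = ((82 - 9*27)/(-9 + 27))/4790 + 1/731 = ((82 - 243)/18)*(1/4790) + 1*(1/731) = ((1/18)*(-161))*(1/4790) + 1/731 = -161/18*1/4790 + 1/731 = -161/86220 + 1/731 = -31471/63026820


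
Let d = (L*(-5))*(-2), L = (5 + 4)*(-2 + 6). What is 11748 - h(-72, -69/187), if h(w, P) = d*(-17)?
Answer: 17868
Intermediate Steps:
L = 36 (L = 9*4 = 36)
d = 360 (d = (36*(-5))*(-2) = -180*(-2) = 360)
h(w, P) = -6120 (h(w, P) = 360*(-17) = -6120)
11748 - h(-72, -69/187) = 11748 - 1*(-6120) = 11748 + 6120 = 17868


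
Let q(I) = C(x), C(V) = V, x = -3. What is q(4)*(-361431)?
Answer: 1084293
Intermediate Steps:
q(I) = -3
q(4)*(-361431) = -3*(-361431) = 1084293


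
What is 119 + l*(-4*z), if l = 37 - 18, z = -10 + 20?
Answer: -641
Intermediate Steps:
z = 10
l = 19
119 + l*(-4*z) = 119 + 19*(-4*10) = 119 + 19*(-40) = 119 - 760 = -641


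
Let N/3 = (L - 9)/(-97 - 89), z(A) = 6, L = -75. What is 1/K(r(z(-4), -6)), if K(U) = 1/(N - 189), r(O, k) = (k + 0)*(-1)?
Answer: -5817/31 ≈ -187.65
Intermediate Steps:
r(O, k) = -k (r(O, k) = k*(-1) = -k)
N = 42/31 (N = 3*((-75 - 9)/(-97 - 89)) = 3*(-84/(-186)) = 3*(-84*(-1/186)) = 3*(14/31) = 42/31 ≈ 1.3548)
K(U) = -31/5817 (K(U) = 1/(42/31 - 189) = 1/(-5817/31) = -31/5817)
1/K(r(z(-4), -6)) = 1/(-31/5817) = -5817/31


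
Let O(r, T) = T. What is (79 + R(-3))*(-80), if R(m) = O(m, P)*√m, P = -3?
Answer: -6320 + 240*I*√3 ≈ -6320.0 + 415.69*I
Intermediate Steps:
R(m) = -3*√m
(79 + R(-3))*(-80) = (79 - 3*I*√3)*(-80) = -6320 + 240*I*√3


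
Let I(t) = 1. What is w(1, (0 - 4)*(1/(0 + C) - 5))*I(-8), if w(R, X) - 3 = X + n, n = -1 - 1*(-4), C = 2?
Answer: 24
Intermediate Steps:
n = 3 (n = -1 + 4 = 3)
w(R, X) = 6 + X (w(R, X) = 3 + (X + 3) = 3 + (3 + X) = 6 + X)
w(1, (0 - 4)*(1/(0 + C) - 5))*I(-8) = (6 + (0 - 4)*(1/(0 + 2) - 5))*1 = (6 - 4*(1/2 - 5))*1 = (6 - 4*(½ - 5))*1 = (6 - 4*(-9/2))*1 = (6 + 18)*1 = 24*1 = 24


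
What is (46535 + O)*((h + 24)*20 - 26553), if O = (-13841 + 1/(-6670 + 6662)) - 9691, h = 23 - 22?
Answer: -4794351219/8 ≈ -5.9929e+8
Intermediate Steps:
h = 1
O = -188257/8 (O = (-13841 + 1/(-8)) - 9691 = (-13841 - ⅛) - 9691 = -110729/8 - 9691 = -188257/8 ≈ -23532.)
(46535 + O)*((h + 24)*20 - 26553) = (46535 - 188257/8)*((1 + 24)*20 - 26553) = 184023*(25*20 - 26553)/8 = 184023*(500 - 26553)/8 = (184023/8)*(-26053) = -4794351219/8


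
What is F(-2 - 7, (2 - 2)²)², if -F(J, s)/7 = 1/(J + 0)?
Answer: 49/81 ≈ 0.60494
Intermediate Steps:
F(J, s) = -7/J (F(J, s) = -7/(J + 0) = -7/J)
F(-2 - 7, (2 - 2)²)² = (-7/(-2 - 7))² = (-7/(-9))² = (-7*(-⅑))² = (7/9)² = 49/81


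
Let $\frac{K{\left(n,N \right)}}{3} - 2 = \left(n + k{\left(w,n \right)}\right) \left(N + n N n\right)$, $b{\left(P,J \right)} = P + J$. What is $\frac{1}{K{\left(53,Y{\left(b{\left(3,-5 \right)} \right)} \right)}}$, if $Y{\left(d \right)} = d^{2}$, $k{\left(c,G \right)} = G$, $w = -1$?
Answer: $\frac{1}{3574326} \approx 2.7977 \cdot 10^{-7}$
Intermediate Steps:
$b{\left(P,J \right)} = J + P$
$K{\left(n,N \right)} = 6 + 6 n \left(N + N n^{2}\right)$ ($K{\left(n,N \right)} = 6 + 3 \left(n + n\right) \left(N + n N n\right) = 6 + 3 \cdot 2 n \left(N + N n n\right) = 6 + 3 \cdot 2 n \left(N + N n^{2}\right) = 6 + 6 n \left(N + N n^{2}\right)$)
$\frac{1}{K{\left(53,Y{\left(b{\left(3,-5 \right)} \right)} \right)}} = \frac{1}{6 + 6 \left(-5 + 3\right)^{2} \cdot 53 + 6 \left(-5 + 3\right)^{2} \cdot 53^{3}} = \frac{1}{6 + 6 \left(-2\right)^{2} \cdot 53 + 6 \left(-2\right)^{2} \cdot 148877} = \frac{1}{6 + 6 \cdot 4 \cdot 53 + 6 \cdot 4 \cdot 148877} = \frac{1}{6 + 1272 + 3573048} = \frac{1}{3574326}$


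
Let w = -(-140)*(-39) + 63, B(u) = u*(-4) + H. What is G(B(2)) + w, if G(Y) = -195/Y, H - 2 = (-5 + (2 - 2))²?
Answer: -102738/19 ≈ -5407.3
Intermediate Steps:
H = 27 (H = 2 + (-5 + (2 - 2))² = 2 + (-5 + 0)² = 2 + (-5)² = 2 + 25 = 27)
B(u) = 27 - 4*u (B(u) = u*(-4) + 27 = -4*u + 27 = 27 - 4*u)
w = -5397 (w = -70*78 + 63 = -5460 + 63 = -5397)
G(B(2)) + w = -195/(27 - 4*2) - 5397 = -195/(27 - 8) - 5397 = -195/19 - 5397 = -102738/19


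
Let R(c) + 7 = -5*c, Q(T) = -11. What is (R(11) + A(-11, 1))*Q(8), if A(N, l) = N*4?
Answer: 1166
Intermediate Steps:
A(N, l) = 4*N
R(c) = -7 - 5*c
(R(11) + A(-11, 1))*Q(8) = ((-7 - 5*11) + 4*(-11))*(-11) = ((-7 - 55) - 44)*(-11) = (-62 - 44)*(-11) = -106*(-11) = 1166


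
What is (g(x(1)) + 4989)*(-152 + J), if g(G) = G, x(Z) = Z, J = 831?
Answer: 3388210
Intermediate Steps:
(g(x(1)) + 4989)*(-152 + J) = (1 + 4989)*(-152 + 831) = 4990*679 = 3388210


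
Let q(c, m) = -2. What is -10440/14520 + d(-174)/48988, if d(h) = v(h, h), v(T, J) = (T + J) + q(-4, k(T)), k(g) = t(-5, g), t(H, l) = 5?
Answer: -2152153/2963774 ≈ -0.72615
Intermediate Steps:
k(g) = 5
v(T, J) = -2 + J + T (v(T, J) = (T + J) - 2 = (J + T) - 2 = -2 + J + T)
d(h) = -2 + 2*h (d(h) = -2 + h + h = -2 + 2*h)
-10440/14520 + d(-174)/48988 = -10440/14520 + (-2 + 2*(-174))/48988 = -10440*1/14520 + (-2 - 348)*(1/48988) = -87/121 - 350*1/48988 = -87/121 - 175/24494 = -2152153/2963774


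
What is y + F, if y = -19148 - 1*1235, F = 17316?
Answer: -3067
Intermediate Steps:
y = -20383 (y = -19148 - 1235 = -20383)
y + F = -20383 + 17316 = -3067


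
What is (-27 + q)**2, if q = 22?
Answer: 25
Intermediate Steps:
(-27 + q)**2 = (-27 + 22)**2 = (-5)**2 = 25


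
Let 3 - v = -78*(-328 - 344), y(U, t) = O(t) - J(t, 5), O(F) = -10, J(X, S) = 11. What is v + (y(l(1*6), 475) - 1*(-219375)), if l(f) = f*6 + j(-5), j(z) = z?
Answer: 166941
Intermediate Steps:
l(f) = -5 + 6*f (l(f) = f*6 - 5 = 6*f - 5 = -5 + 6*f)
y(U, t) = -21 (y(U, t) = -10 - 1*11 = -10 - 11 = -21)
v = -52413 (v = 3 - (-78)*(-328 - 344) = 3 - (-78)*(-672) = 3 - 1*52416 = 3 - 52416 = -52413)
v + (y(l(1*6), 475) - 1*(-219375)) = -52413 + (-21 - 1*(-219375)) = -52413 + (-21 + 219375) = -52413 + 219354 = 166941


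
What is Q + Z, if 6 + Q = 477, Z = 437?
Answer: 908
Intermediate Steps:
Q = 471 (Q = -6 + 477 = 471)
Q + Z = 471 + 437 = 908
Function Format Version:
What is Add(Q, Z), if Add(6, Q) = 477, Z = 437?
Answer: 908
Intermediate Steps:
Q = 471 (Q = Add(-6, 477) = 471)
Add(Q, Z) = Add(471, 437) = 908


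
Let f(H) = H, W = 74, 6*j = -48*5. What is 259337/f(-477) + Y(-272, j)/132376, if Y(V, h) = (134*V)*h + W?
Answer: -16817265787/31571676 ≈ -532.67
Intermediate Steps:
j = -40 (j = (-48*5)/6 = (1/6)*(-240) = -40)
Y(V, h) = 74 + 134*V*h (Y(V, h) = (134*V)*h + 74 = 134*V*h + 74 = 74 + 134*V*h)
259337/f(-477) + Y(-272, j)/132376 = 259337/(-477) + (74 + 134*(-272)*(-40))/132376 = 259337*(-1/477) + (74 + 1457920)*(1/132376) = -259337/477 + 1457994*(1/132376) = -259337/477 + 728997/66188 = -16817265787/31571676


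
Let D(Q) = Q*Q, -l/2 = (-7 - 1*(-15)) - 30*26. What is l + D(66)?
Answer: 5900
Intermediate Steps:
l = 1544 (l = -2*((-7 - 1*(-15)) - 30*26) = -2*((-7 + 15) - 780) = -2*(8 - 780) = -2*(-772) = 1544)
D(Q) = Q²
l + D(66) = 1544 + 66² = 1544 + 4356 = 5900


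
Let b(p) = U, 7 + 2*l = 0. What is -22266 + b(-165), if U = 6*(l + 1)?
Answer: -22281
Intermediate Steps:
l = -7/2 (l = -7/2 + (½)*0 = -7/2 + 0 = -7/2 ≈ -3.5000)
U = -15 (U = 6*(-7/2 + 1) = 6*(-5/2) = -15)
b(p) = -15
-22266 + b(-165) = -22266 - 15 = -22281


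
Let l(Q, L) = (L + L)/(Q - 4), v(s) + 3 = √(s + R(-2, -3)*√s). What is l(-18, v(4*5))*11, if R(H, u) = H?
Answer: 3 - 2*√(5 - √5) ≈ -0.32502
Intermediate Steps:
v(s) = -3 + √(s - 2*√s)
l(Q, L) = 2*L/(-4 + Q) (l(Q, L) = (2*L)/(-4 + Q) = 2*L/(-4 + Q))
l(-18, v(4*5))*11 = (2*(-3 + √(4*5 - 2*2*√5))/(-4 - 18))*11 = (2*(-3 + √(20 - 4*√5))/(-22))*11 = (2*(-3 + √(20 - 4*√5))*(-1/22))*11 = (3/11 - √(20 - 4*√5)/11)*11 = 3 - √(20 - 4*√5)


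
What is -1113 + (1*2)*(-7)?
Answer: -1127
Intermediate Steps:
-1113 + (1*2)*(-7) = -1113 + 2*(-7) = -1113 - 14 = -1127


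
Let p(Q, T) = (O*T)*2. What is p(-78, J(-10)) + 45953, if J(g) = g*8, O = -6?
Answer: 46913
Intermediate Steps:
J(g) = 8*g
p(Q, T) = -12*T (p(Q, T) = -6*T*2 = -12*T)
p(-78, J(-10)) + 45953 = -96*(-10) + 45953 = -12*(-80) + 45953 = 960 + 45953 = 46913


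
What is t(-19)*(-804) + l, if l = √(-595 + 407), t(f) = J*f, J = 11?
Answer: 168036 + 2*I*√47 ≈ 1.6804e+5 + 13.711*I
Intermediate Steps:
t(f) = 11*f
l = 2*I*√47 (l = √(-188) = 2*I*√47 ≈ 13.711*I)
t(-19)*(-804) + l = (11*(-19))*(-804) + 2*I*√47 = -209*(-804) + 2*I*√47 = 168036 + 2*I*√47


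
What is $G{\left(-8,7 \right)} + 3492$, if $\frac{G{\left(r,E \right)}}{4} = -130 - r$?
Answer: $3004$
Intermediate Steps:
$G{\left(r,E \right)} = -520 - 4 r$ ($G{\left(r,E \right)} = 4 \left(-130 - r\right) = -520 - 4 r$)
$G{\left(-8,7 \right)} + 3492 = \left(-520 - -32\right) + 3492 = \left(-520 + 32\right) + 3492 = -488 + 3492 = 3004$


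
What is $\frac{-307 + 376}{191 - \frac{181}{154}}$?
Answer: $\frac{462}{1271} \approx 0.36349$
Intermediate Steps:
$\frac{-307 + 376}{191 - \frac{181}{154}} = \frac{69}{191 - \frac{181}{154}} = \frac{69}{\frac{29233}{154}} = 69 \cdot \frac{154}{29233} = \frac{462}{1271}$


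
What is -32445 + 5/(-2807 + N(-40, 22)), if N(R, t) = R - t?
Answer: -93084710/2869 ≈ -32445.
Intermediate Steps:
-32445 + 5/(-2807 + N(-40, 22)) = -32445 + 5/(-2807 + (-40 - 1*22)) = -32445 + 5/(-2807 + (-40 - 22)) = -32445 + 5/(-2807 - 62) = -32445 + 5/(-2869) = -32445 - 1/2869*5 = -32445 - 5/2869 = -93084710/2869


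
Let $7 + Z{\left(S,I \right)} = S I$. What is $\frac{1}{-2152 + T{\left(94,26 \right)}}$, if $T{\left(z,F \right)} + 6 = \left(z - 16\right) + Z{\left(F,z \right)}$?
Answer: $\frac{1}{357} \approx 0.0028011$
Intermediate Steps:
$Z{\left(S,I \right)} = -7 + I S$ ($Z{\left(S,I \right)} = -7 + S I = -7 + I S$)
$T{\left(z,F \right)} = -29 + z + F z$ ($T{\left(z,F \right)} = -6 + \left(\left(z - 16\right) + \left(-7 + z F\right)\right) = -6 + \left(\left(-16 + z\right) + \left(-7 + F z\right)\right) = -6 + \left(-23 + z + F z\right) = -29 + z + F z$)
$\frac{1}{-2152 + T{\left(94,26 \right)}} = \frac{1}{-2152 + \left(-29 + 94 + 26 \cdot 94\right)} = \frac{1}{-2152 + \left(-29 + 94 + 2444\right)} = \frac{1}{-2152 + 2509} = \frac{1}{357}$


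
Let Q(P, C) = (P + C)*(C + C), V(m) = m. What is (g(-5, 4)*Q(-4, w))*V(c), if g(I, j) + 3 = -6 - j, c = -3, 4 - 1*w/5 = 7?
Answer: 22230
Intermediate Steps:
w = -15 (w = 20 - 5*7 = 20 - 35 = -15)
Q(P, C) = 2*C*(C + P) (Q(P, C) = (C + P)*(2*C) = 2*C*(C + P))
g(I, j) = -9 - j (g(I, j) = -3 + (-6 - j) = -9 - j)
(g(-5, 4)*Q(-4, w))*V(c) = ((-9 - 1*4)*(2*(-15)*(-15 - 4)))*(-3) = ((-9 - 4)*(2*(-15)*(-19)))*(-3) = -13*570*(-3) = -7410*(-3) = 22230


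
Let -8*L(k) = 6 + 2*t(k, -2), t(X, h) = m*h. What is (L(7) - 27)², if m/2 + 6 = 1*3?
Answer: 15129/16 ≈ 945.56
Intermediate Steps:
m = -6 (m = -12 + 2*(1*3) = -12 + 2*3 = -12 + 6 = -6)
t(X, h) = -6*h
L(k) = -15/4 (L(k) = -(6 + 2*(-6*(-2)))/8 = -(6 + 2*12)/8 = -(6 + 24)/8 = -⅛*30 = -15/4)
(L(7) - 27)² = (-15/4 - 27)² = (-123/4)² = 15129/16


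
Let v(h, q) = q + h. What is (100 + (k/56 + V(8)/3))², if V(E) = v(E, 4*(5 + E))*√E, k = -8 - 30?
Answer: 10242761/784 + 55620*√2/7 ≈ 24302.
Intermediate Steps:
v(h, q) = h + q
k = -38
V(E) = √E*(20 + 5*E) (V(E) = (E + 4*(5 + E))*√E = (E + (20 + 4*E))*√E = (20 + 5*E)*√E = √E*(20 + 5*E))
(100 + (k/56 + V(8)/3))² = (100 + (-38/56 + (5*√8*(4 + 8))/3))² = (100 + (-38*1/56 + (5*(2*√2)*12)*(⅓)))² = (100 + (-19/28 + (120*√2)*(⅓)))² = (100 + (-19/28 + 40*√2))² = (2781/28 + 40*√2)²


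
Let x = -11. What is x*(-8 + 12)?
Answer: -44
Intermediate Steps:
x*(-8 + 12) = -11*(-8 + 12) = -11*4 = -44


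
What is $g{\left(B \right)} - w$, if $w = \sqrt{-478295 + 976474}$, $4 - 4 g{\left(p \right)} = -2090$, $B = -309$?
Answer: $\frac{1047}{2} - \sqrt{498179} \approx -182.32$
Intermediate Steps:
$g{\left(p \right)} = \frac{1047}{2}$ ($g{\left(p \right)} = 1 - - \frac{1045}{2} = 1 + \frac{1045}{2} = \frac{1047}{2}$)
$w = \sqrt{498179} \approx 705.82$
$g{\left(B \right)} - w = \frac{1047}{2} - \sqrt{498179}$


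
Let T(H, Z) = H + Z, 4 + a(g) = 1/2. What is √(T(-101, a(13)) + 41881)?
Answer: √167106/2 ≈ 204.39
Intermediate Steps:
a(g) = -7/2 (a(g) = -4 + 1/2 = -4 + ½ = -7/2)
√(T(-101, a(13)) + 41881) = √((-101 - 7/2) + 41881) = √(-209/2 + 41881) = √(83553/2) = √167106/2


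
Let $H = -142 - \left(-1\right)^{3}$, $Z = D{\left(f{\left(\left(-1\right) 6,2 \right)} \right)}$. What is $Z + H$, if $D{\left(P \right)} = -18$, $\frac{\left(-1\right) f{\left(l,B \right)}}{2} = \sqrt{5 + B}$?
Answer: $-159$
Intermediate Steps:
$f{\left(l,B \right)} = - 2 \sqrt{5 + B}$
$Z = -18$
$H = -141$ ($H = -142 - -1 = -142 + 1 = -141$)
$Z + H = -18 - 141 = -159$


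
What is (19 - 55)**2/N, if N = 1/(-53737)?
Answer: -69643152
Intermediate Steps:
N = -1/53737 ≈ -1.8609e-5
(19 - 55)**2/N = (19 - 55)**2/(-1/53737) = (-36)**2*(-53737) = 1296*(-53737) = -69643152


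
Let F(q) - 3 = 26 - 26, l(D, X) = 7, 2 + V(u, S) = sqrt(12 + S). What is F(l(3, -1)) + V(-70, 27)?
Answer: 1 + sqrt(39) ≈ 7.2450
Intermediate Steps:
V(u, S) = -2 + sqrt(12 + S)
F(q) = 3 (F(q) = 3 + (26 - 26) = 3 + 0 = 3)
F(l(3, -1)) + V(-70, 27) = 3 + (-2 + sqrt(12 + 27)) = 3 + (-2 + sqrt(39)) = 1 + sqrt(39)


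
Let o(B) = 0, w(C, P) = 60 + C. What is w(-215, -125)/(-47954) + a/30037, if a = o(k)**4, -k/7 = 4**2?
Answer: 155/47954 ≈ 0.0032323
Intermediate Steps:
k = -112 (k = -7*4**2 = -7*16 = -112)
a = 0 (a = 0**4 = 0)
w(-215, -125)/(-47954) + a/30037 = (60 - 215)/(-47954) + 0/30037 = -155*(-1/47954) + 0*(1/30037) = 155/47954 + 0 = 155/47954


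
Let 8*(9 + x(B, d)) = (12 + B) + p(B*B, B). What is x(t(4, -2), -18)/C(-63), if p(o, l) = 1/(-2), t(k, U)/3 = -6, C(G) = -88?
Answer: 157/1408 ≈ 0.11151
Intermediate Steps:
t(k, U) = -18 (t(k, U) = 3*(-6) = -18)
p(o, l) = -1/2
x(B, d) = -121/16 + B/8 (x(B, d) = -9 + ((12 + B) - 1/2)/8 = -9 + (23/2 + B)/8 = -9 + (23/16 + B/8) = -121/16 + B/8)
x(t(4, -2), -18)/C(-63) = (-121/16 + (1/8)*(-18))/(-88) = (-121/16 - 9/4)*(-1/88) = -157/16*(-1/88) = 157/1408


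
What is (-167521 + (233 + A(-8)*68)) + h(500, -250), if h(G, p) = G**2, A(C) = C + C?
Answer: 81624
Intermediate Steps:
A(C) = 2*C
(-167521 + (233 + A(-8)*68)) + h(500, -250) = (-167521 + (233 + (2*(-8))*68)) + 500**2 = (-167521 + (233 - 16*68)) + 250000 = (-167521 + (233 - 1088)) + 250000 = (-167521 - 855) + 250000 = -168376 + 250000 = 81624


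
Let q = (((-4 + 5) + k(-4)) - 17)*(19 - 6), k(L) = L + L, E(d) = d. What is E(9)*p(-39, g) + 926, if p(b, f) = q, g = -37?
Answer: -1882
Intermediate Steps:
k(L) = 2*L
q = -312 (q = (((-4 + 5) + 2*(-4)) - 17)*(19 - 6) = ((1 - 8) - 17)*13 = (-7 - 17)*13 = -24*13 = -312)
p(b, f) = -312
E(9)*p(-39, g) + 926 = 9*(-312) + 926 = -2808 + 926 = -1882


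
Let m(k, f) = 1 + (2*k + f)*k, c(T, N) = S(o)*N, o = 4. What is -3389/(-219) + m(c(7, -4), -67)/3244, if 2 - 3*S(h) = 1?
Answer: 33043433/2131308 ≈ 15.504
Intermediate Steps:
S(h) = 1/3 (S(h) = 2/3 - 1/3*1 = 2/3 - 1/3 = 1/3)
c(T, N) = N/3
m(k, f) = 1 + k*(f + 2*k) (m(k, f) = 1 + (f + 2*k)*k = 1 + k*(f + 2*k))
-3389/(-219) + m(c(7, -4), -67)/3244 = -3389/(-219) + (1 + 2*((1/3)*(-4))**2 - 67*(-4)/3)/3244 = -3389*(-1/219) + (1 + 2*(-4/3)**2 - 67*(-4/3))*(1/3244) = 3389/219 + (1 + 2*(16/9) + 268/3)*(1/3244) = 3389/219 + (1 + 32/9 + 268/3)*(1/3244) = 3389/219 + (845/9)*(1/3244) = 3389/219 + 845/29196 = 33043433/2131308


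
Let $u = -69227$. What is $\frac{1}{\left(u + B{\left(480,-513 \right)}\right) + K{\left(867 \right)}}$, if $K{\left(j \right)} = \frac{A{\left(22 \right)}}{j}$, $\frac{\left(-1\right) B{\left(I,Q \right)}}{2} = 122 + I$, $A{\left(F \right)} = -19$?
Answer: $- \frac{867}{61063696} \approx -1.4198 \cdot 10^{-5}$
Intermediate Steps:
$B{\left(I,Q \right)} = -244 - 2 I$ ($B{\left(I,Q \right)} = - 2 \left(122 + I\right) = -244 - 2 I$)
$K{\left(j \right)} = - \frac{19}{j}$
$\frac{1}{\left(u + B{\left(480,-513 \right)}\right) + K{\left(867 \right)}} = \frac{1}{\left(-69227 - 1204\right) - \frac{19}{867}} = \frac{1}{-70431 - \frac{19}{867}} = \frac{1}{- \frac{61063696}{867}} = - \frac{867}{61063696}$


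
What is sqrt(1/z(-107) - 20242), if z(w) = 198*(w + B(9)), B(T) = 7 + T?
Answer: I*sqrt(730170154714)/6006 ≈ 142.27*I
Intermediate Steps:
z(w) = 3168 + 198*w (z(w) = 198*(w + (7 + 9)) = 198*(w + 16) = 198*(16 + w) = 3168 + 198*w)
sqrt(1/z(-107) - 20242) = sqrt(1/(3168 + 198*(-107)) - 20242) = sqrt(1/(3168 - 21186) - 20242) = sqrt(1/(-18018) - 20242) = sqrt(-1/18018 - 20242) = sqrt(-364720357/18018) = I*sqrt(730170154714)/6006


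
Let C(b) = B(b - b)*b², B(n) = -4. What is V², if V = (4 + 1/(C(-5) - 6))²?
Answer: 32015587041/126247696 ≈ 253.59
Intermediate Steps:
C(b) = -4*b²
V = 178929/11236 (V = (4 + 1/(-4*(-5)² - 6))² = (4 + 1/(-4*25 - 6))² = (4 + 1/(-100 - 6))² = (4 + 1/(-106))² = (4 - 1/106)² = (423/106)² = 178929/11236 ≈ 15.925)
V² = (178929/11236)² = 32015587041/126247696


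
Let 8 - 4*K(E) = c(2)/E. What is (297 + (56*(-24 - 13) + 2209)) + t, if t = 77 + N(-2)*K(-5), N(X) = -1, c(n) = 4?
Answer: 2544/5 ≈ 508.80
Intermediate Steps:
K(E) = 2 - 1/E
t = 374/5 (t = 77 - (2 - 1/(-5)) = 77 - (2 - 1*(-1/5)) = 77 - (2 + 1/5) = 77 - 1*11/5 = 77 - 11/5 = 374/5 ≈ 74.800)
(297 + (56*(-24 - 13) + 2209)) + t = (297 + (56*(-24 - 13) + 2209)) + 374/5 = (297 + (56*(-37) + 2209)) + 374/5 = (297 + (-2072 + 2209)) + 374/5 = (297 + 137) + 374/5 = 434 + 374/5 = 2544/5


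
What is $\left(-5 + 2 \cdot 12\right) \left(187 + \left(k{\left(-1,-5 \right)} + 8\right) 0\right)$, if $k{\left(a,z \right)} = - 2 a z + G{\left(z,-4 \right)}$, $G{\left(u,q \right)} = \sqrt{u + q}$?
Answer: $3553$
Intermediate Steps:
$G{\left(u,q \right)} = \sqrt{q + u}$
$k{\left(a,z \right)} = \sqrt{-4 + z} - 2 a z$ ($k{\left(a,z \right)} = - 2 a z + \sqrt{-4 + z} = \sqrt{-4 + z} - 2 a z$)
$\left(-5 + 2 \cdot 12\right) \left(187 + \left(k{\left(-1,-5 \right)} + 8\right) 0\right) = \left(-5 + 2 \cdot 12\right) \left(187 + \left(\left(\sqrt{-4 - 5} - \left(-2\right) \left(-5\right)\right) + 8\right) 0\right) = \left(-5 + 24\right) \left(187 + \left(\left(\sqrt{-9} - 10\right) + 8\right) 0\right) = 19 \left(187 + \left(\left(3 i - 10\right) + 8\right) 0\right) = 19 \left(187 + \left(\left(-10 + 3 i\right) + 8\right) 0\right) = 19 \left(187 + \left(-2 + 3 i\right) 0\right) = 19 \left(187 + 0\right) = 19 \cdot 187 = 3553$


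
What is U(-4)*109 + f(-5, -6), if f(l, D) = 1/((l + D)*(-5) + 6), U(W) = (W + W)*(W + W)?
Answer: 425537/61 ≈ 6976.0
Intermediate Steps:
U(W) = 4*W² (U(W) = (2*W)*(2*W) = 4*W²)
f(l, D) = 1/(6 - 5*D - 5*l) (f(l, D) = 1/((D + l)*(-5) + 6) = 1/((-5*D - 5*l) + 6) = 1/(6 - 5*D - 5*l))
U(-4)*109 + f(-5, -6) = (4*(-4)²)*109 - 1/(-6 + 5*(-6) + 5*(-5)) = (4*16)*109 - 1/(-6 - 30 - 25) = 64*109 - 1/(-61) = 6976 - 1*(-1/61) = 6976 + 1/61 = 425537/61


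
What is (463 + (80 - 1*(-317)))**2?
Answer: 739600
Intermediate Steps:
(463 + (80 - 1*(-317)))**2 = (463 + (80 + 317))**2 = (463 + 397)**2 = 860**2 = 739600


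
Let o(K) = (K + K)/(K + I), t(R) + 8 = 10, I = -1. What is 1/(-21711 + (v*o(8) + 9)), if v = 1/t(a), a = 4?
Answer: -7/151906 ≈ -4.6081e-5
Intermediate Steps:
t(R) = 2 (t(R) = -8 + 10 = 2)
o(K) = 2*K/(-1 + K) (o(K) = (K + K)/(K - 1) = (2*K)/(-1 + K) = 2*K/(-1 + K))
v = ½ (v = 1/2 = ½ ≈ 0.50000)
1/(-21711 + (v*o(8) + 9)) = 1/(-21711 + ((2*8/(-1 + 8))/2 + 9)) = 1/(-21711 + ((2*8/7)/2 + 9)) = 1/(-21711 + ((2*8*(⅐))/2 + 9)) = 1/(-21711 + ((½)*(16/7) + 9)) = 1/(-21711 + (8/7 + 9)) = 1/(-21711 + 71/7) = 1/(-151906/7) = -7/151906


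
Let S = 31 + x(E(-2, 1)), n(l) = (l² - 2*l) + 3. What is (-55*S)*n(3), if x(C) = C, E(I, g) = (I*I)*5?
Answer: -16830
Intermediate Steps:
E(I, g) = 5*I² (E(I, g) = I²*5 = 5*I²)
n(l) = 3 + l² - 2*l
S = 51 (S = 31 + 5*(-2)² = 31 + 5*4 = 31 + 20 = 51)
(-55*S)*n(3) = (-55*51)*(3 + 3² - 2*3) = -2805*(3 + 9 - 6) = -2805*6 = -16830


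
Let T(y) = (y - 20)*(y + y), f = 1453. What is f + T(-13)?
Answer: 2311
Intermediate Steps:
T(y) = 2*y*(-20 + y) (T(y) = (-20 + y)*(2*y) = 2*y*(-20 + y))
f + T(-13) = 1453 + 2*(-13)*(-20 - 13) = 1453 + 2*(-13)*(-33) = 1453 + 858 = 2311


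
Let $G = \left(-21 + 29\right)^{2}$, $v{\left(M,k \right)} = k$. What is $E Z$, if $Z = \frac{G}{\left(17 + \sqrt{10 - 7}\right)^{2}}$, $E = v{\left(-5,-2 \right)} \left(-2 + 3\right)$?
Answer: $- \frac{128}{\left(17 + \sqrt{3}\right)^{2}} \approx -0.36479$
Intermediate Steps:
$G = 64$ ($G = 8^{2} = 64$)
$E = -2$ ($E = - 2 \left(-2 + 3\right) = \left(-2\right) 1 = -2$)
$Z = \frac{64}{\left(17 + \sqrt{3}\right)^{2}}$ ($Z = \frac{64}{\left(17 + \sqrt{10 - 7}\right)^{2}} = \frac{64}{\left(17 + \sqrt{3}\right)^{2}} \approx 0.18239$)
$E Z = - 2 \frac{64}{\left(17 + \sqrt{3}\right)^{2}} = - \frac{128}{\left(17 + \sqrt{3}\right)^{2}}$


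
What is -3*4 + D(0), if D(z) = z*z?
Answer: -12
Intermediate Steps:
D(z) = z**2
-3*4 + D(0) = -3*4 + 0**2 = -12 + 0 = -12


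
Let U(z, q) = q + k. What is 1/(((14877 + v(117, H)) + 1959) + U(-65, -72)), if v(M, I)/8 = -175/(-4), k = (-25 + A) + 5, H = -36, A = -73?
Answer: 1/17021 ≈ 5.8751e-5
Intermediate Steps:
k = -93 (k = (-25 - 73) + 5 = -98 + 5 = -93)
U(z, q) = -93 + q (U(z, q) = q - 93 = -93 + q)
v(M, I) = 350 (v(M, I) = 8*(-175/(-4)) = 8*(-175*(-¼)) = 8*(175/4) = 350)
1/(((14877 + v(117, H)) + 1959) + U(-65, -72)) = 1/(((14877 + 350) + 1959) + (-93 - 72)) = 1/((15227 + 1959) - 165) = 1/(17186 - 165) = 1/17021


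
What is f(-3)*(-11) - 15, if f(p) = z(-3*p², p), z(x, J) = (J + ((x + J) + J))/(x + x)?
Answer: -67/3 ≈ -22.333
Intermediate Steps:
z(x, J) = (x + 3*J)/(2*x) (z(x, J) = (J + ((J + x) + J))/((2*x)) = (J + (x + 2*J))*(1/(2*x)) = (x + 3*J)*(1/(2*x)) = (x + 3*J)/(2*x))
f(p) = -(-3*p² + 3*p)/(6*p²) (f(p) = (-3*p² + 3*p)/(2*((-3*p²))) = (-1/(3*p²))*(-3*p² + 3*p)/2 = -(-3*p² + 3*p)/(6*p²))
f(-3)*(-11) - 15 = ((½)*(-1 - 3)/(-3))*(-11) - 15 = ((½)*(-⅓)*(-4))*(-11) - 15 = (⅔)*(-11) - 15 = -22/3 - 15 = -67/3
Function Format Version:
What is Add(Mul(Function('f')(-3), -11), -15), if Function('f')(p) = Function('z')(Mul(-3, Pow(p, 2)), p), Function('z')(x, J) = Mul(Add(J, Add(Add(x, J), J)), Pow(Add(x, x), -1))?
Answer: Rational(-67, 3) ≈ -22.333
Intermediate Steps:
Function('z')(x, J) = Mul(Rational(1, 2), Pow(x, -1), Add(x, Mul(3, J))) (Function('z')(x, J) = Mul(Add(J, Add(Add(J, x), J)), Pow(Mul(2, x), -1)) = Mul(Add(J, Add(x, Mul(2, J))), Mul(Rational(1, 2), Pow(x, -1))) = Mul(Add(x, Mul(3, J)), Mul(Rational(1, 2), Pow(x, -1))) = Mul(Rational(1, 2), Pow(x, -1), Add(x, Mul(3, J))))
Function('f')(p) = Mul(Rational(-1, 6), Pow(p, -2), Add(Mul(-3, Pow(p, 2)), Mul(3, p))) (Function('f')(p) = Mul(Rational(1, 2), Pow(Mul(-3, Pow(p, 2)), -1), Add(Mul(-3, Pow(p, 2)), Mul(3, p))) = Mul(Rational(1, 2), Mul(Rational(-1, 3), Pow(p, -2)), Add(Mul(-3, Pow(p, 2)), Mul(3, p))) = Mul(Rational(-1, 6), Pow(p, -2), Add(Mul(-3, Pow(p, 2)), Mul(3, p))))
Add(Mul(Function('f')(-3), -11), -15) = Add(Mul(Mul(Rational(1, 2), Pow(-3, -1), Add(-1, -3)), -11), -15) = Add(Mul(Mul(Rational(1, 2), Rational(-1, 3), -4), -11), -15) = Add(Mul(Rational(2, 3), -11), -15) = Add(Rational(-22, 3), -15) = Rational(-67, 3)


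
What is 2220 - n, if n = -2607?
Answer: 4827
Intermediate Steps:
2220 - n = 2220 - 1*(-2607) = 2220 + 2607 = 4827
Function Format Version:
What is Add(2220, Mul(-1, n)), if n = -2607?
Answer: 4827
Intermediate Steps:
Add(2220, Mul(-1, n)) = Add(2220, Mul(-1, -2607)) = Add(2220, 2607) = 4827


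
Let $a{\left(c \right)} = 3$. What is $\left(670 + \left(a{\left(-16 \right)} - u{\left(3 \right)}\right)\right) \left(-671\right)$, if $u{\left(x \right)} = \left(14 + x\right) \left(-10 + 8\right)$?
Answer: $-474397$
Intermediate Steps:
$u{\left(x \right)} = -28 - 2 x$ ($u{\left(x \right)} = \left(14 + x\right) \left(-2\right) = -28 - 2 x$)
$\left(670 + \left(a{\left(-16 \right)} - u{\left(3 \right)}\right)\right) \left(-671\right) = \left(670 + \left(3 - \left(-28 - 6\right)\right)\right) \left(-671\right) = \left(670 + \left(3 - -34\right)\right) \left(-671\right) = \left(670 + \left(3 + 34\right)\right) \left(-671\right) = \left(670 + 37\right) \left(-671\right) = 707 \left(-671\right) = -474397$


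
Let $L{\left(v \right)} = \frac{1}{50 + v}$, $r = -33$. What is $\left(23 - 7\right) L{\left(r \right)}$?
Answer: $\frac{16}{17} \approx 0.94118$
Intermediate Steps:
$\left(23 - 7\right) L{\left(r \right)} = \frac{23 - 7}{50 - 33} = \frac{23 - 7}{17} = 16 \cdot \frac{1}{17} = \frac{16}{17}$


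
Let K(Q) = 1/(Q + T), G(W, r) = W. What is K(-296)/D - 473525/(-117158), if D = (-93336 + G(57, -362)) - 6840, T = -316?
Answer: 14507107997929/3589300991412 ≈ 4.0418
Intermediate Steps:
D = -100119 (D = (-93336 + 57) - 6840 = -93279 - 6840 = -100119)
K(Q) = 1/(-316 + Q) (K(Q) = 1/(Q - 316) = 1/(-316 + Q))
K(-296)/D - 473525/(-117158) = 1/(-316 - 296*(-100119)) - 473525/(-117158) = -1/100119/(-612) - 473525*(-1/117158) = -1/612*(-1/100119) + 473525/117158 = 1/61272828 + 473525/117158 = 14507107997929/3589300991412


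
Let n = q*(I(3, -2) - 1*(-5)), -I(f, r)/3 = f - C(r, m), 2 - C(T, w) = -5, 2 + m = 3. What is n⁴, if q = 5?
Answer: 52200625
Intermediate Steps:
m = 1 (m = -2 + 3 = 1)
C(T, w) = 7 (C(T, w) = 2 - 1*(-5) = 2 + 5 = 7)
I(f, r) = 21 - 3*f (I(f, r) = -3*(f - 1*7) = -3*(f - 7) = -3*(-7 + f) = 21 - 3*f)
n = 85 (n = 5*((21 - 3*3) - 1*(-5)) = 5*((21 - 9) + 5) = 5*(12 + 5) = 5*17 = 85)
n⁴ = 85⁴ = 52200625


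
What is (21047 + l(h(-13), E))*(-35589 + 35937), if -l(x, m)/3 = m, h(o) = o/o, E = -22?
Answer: 7347324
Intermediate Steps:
h(o) = 1
l(x, m) = -3*m
(21047 + l(h(-13), E))*(-35589 + 35937) = (21047 - 3*(-22))*(-35589 + 35937) = (21047 + 66)*348 = 21113*348 = 7347324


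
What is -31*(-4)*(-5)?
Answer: -620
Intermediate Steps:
-31*(-4)*(-5) = 124*(-5) = -620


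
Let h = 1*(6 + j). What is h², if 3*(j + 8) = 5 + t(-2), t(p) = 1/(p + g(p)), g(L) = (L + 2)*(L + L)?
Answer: ¼ ≈ 0.25000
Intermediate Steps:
g(L) = 2*L*(2 + L) (g(L) = (2 + L)*(2*L) = 2*L*(2 + L))
t(p) = 1/(p + 2*p*(2 + p))
j = -13/2 (j = -8 + (5 + 1/((-2)*(5 + 2*(-2))))/3 = -8 + (5 - 1/(2*(5 - 4)))/3 = -8 + (5 - ½/1)/3 = -8 + (5 - ½*1)/3 = -8 + (5 - ½)/3 = -8 + (⅓)*(9/2) = -8 + 3/2 = -13/2 ≈ -6.5000)
h = -½ (h = 1*(6 - 13/2) = 1*(-½) = -½ ≈ -0.50000)
h² = (-½)² = ¼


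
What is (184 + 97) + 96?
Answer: 377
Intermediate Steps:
(184 + 97) + 96 = 281 + 96 = 377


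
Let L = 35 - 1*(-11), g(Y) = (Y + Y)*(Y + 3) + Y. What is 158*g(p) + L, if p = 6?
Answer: 18058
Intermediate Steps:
g(Y) = Y + 2*Y*(3 + Y) (g(Y) = (2*Y)*(3 + Y) + Y = 2*Y*(3 + Y) + Y = Y + 2*Y*(3 + Y))
L = 46 (L = 35 + 11 = 46)
158*g(p) + L = 158*(6*(7 + 2*6)) + 46 = 158*(6*(7 + 12)) + 46 = 158*(6*19) + 46 = 158*114 + 46 = 18012 + 46 = 18058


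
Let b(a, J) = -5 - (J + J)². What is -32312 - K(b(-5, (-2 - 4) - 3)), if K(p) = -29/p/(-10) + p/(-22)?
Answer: -584956083/18095 ≈ -32327.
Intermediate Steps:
b(a, J) = -5 - 4*J² (b(a, J) = -5 - (2*J)² = -5 - 4*J²)
K(p) = -p/22 + 29/(10*p) (K(p) = -29/p*(-⅒) + p*(-1/22) = 29/(10*p) - p/22 = -p/22 + 29/(10*p))
-32312 - K(b(-5, (-2 - 4) - 3)) = -32312 - (-(-5 - 4*((-2 - 4) - 3)²)/22 + 29/(10*(-5 - 4*((-2 - 4) - 3)²))) = -32312 - (-(-5 - 4*(-6 - 3)²)/22 + 29/(10*(-5 - 4*(-6 - 3)²))) = -32312 - (-(-5 - 4*(-9)²)/22 + 29/(10*(-5 - 4*(-9)²))) = -32312 - (-(-5 - 4*81)/22 + 29/(10*(-5 - 4*81))) = -32312 - (-(-5 - 324)/22 + 29/(10*(-5 - 324))) = -32312 - (-1/22*(-329) + (29/10)/(-329)) = -32312 - (329/22 + (29/10)*(-1/329)) = -32312 - (329/22 - 29/3290) = -32312 - 1*270443/18095 = -32312 - 270443/18095 = -584956083/18095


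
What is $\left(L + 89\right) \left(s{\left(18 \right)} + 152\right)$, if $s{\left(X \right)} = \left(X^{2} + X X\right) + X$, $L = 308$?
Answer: $324746$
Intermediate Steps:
$s{\left(X \right)} = X + 2 X^{2}$ ($s{\left(X \right)} = \left(X^{2} + X^{2}\right) + X = 2 X^{2} + X = X + 2 X^{2}$)
$\left(L + 89\right) \left(s{\left(18 \right)} + 152\right) = \left(308 + 89\right) \left(18 \left(1 + 2 \cdot 18\right) + 152\right) = 397 \left(18 \left(1 + 36\right) + 152\right) = 397 \left(18 \cdot 37 + 152\right) = 397 \left(666 + 152\right) = 397 \cdot 818 = 324746$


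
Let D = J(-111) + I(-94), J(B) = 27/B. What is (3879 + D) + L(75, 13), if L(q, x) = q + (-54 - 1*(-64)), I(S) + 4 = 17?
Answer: 147140/37 ≈ 3976.8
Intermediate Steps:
I(S) = 13 (I(S) = -4 + 17 = 13)
D = 472/37 (D = 27/(-111) + 13 = 27*(-1/111) + 13 = -9/37 + 13 = 472/37 ≈ 12.757)
L(q, x) = 10 + q (L(q, x) = q + (-54 + 64) = q + 10 = 10 + q)
(3879 + D) + L(75, 13) = (3879 + 472/37) + (10 + 75) = 143995/37 + 85 = 147140/37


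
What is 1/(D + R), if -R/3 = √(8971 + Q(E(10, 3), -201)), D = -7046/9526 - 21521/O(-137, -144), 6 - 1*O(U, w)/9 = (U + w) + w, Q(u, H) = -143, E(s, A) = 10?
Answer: 536580957813120/6776873893237824527 - 1024051921824987*√2207/13553747786475649054 ≈ -0.0034703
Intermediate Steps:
O(U, w) = 54 - 18*w - 9*U (O(U, w) = 54 - 9*((U + w) + w) = 54 - 9*(U + 2*w) = 54 + (-18*w - 9*U) = 54 - 18*w - 9*U)
D = -116170240/18475677 (D = -7046/9526 - 21521/(54 - 18*(-144) - 9*(-137)) = -7046*1/9526 - 21521/(54 + 2592 + 1233) = -3523/4763 - 21521/3879 = -116170240/18475677 ≈ -6.2877)
R = -6*√2207 (R = -3*√(8971 - 143) = -6*√2207 ≈ -281.87)
1/(D + R) = 1/(-116170240/18475677 - 6*√2207)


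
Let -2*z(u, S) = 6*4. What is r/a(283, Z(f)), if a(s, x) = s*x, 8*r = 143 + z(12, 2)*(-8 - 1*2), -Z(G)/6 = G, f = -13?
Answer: 263/176592 ≈ 0.0014893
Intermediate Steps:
Z(G) = -6*G
z(u, S) = -12 (z(u, S) = -3*4 = -1/2*24 = -12)
r = 263/8 (r = (143 - 12*(-8 - 1*2))/8 = (143 - 12*(-8 - 2))/8 = (143 - 12*(-10))/8 = (143 + 120)/8 = (1/8)*263 = 263/8 ≈ 32.875)
r/a(283, Z(f)) = 263/(8*((283*(-6*(-13))))) = 263/(8*((283*78))) = (263/8)/22074 = (263/8)*(1/22074) = 263/176592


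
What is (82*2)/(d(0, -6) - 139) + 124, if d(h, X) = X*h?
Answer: 17072/139 ≈ 122.82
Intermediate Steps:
(82*2)/(d(0, -6) - 139) + 124 = (82*2)/(-6*0 - 139) + 124 = 164/(0 - 139) + 124 = 164/(-139) + 124 = -1/139*164 + 124 = -164/139 + 124 = 17072/139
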